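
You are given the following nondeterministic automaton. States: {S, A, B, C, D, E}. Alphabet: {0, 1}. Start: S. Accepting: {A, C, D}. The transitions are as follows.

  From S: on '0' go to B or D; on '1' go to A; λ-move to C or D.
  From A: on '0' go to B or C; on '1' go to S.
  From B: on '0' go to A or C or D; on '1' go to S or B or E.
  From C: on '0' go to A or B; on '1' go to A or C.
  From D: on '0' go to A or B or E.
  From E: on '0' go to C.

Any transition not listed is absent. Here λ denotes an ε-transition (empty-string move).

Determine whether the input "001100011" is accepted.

Start: ε-closure({S}) = {S, C, D}.
Read '0': S→{B, D}, C→{A, B}, D→{A, B, E}; now {A, B, D, E}.
Read '0': A→{B, C}, B→{A, C, D}, D→{A, B, E}, E→{C}; now {A, B, C, D, E}.
Read '1': A→{S}, B→{S, B, E}, C→{A, C}, D→∅, E→∅; union {S, A, B, C, E}; ε-closure = {S, A, B, C, D, E}.
Read '1': S→{A}, A→{S}, B→{S, B, E}, C→{A, C}, D→∅, E→∅; union {S, A, B, C, E}; ε-closure = {S, A, B, C, D, E}.
Read '0': S→{B, D}, A→{B, C}, B→{A, C, D}, C→{A, B}, D→{A, B, E}, E→{C}; now {A, B, C, D, E}.
Read '0': A→{B, C}, B→{A, C, D}, C→{A, B}, D→{A, B, E}, E→{C}; now {A, B, C, D, E}.
Read '0': A→{B, C}, B→{A, C, D}, C→{A, B}, D→{A, B, E}, E→{C}; now {A, B, C, D, E}.
Read '1': A→{S}, B→{S, B, E}, C→{A, C}, D→∅, E→∅; union {S, A, B, C, E}; ε-closure = {S, A, B, C, D, E}.
Read '1': S→{A}, A→{S}, B→{S, B, E}, C→{A, C}, D→∅, E→∅; union {S, A, B, C, E}; ε-closure = {S, A, B, C, D, E}.
The final set {S, A, B, C, D, E} contains the accepting states A, C, D.

Yes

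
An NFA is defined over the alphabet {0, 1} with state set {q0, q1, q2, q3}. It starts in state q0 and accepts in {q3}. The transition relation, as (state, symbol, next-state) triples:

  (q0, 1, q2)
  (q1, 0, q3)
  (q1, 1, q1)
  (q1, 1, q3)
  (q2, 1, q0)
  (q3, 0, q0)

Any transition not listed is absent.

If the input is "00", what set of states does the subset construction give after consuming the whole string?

Start in {q0}.
Read '0': q0→∅; now ∅.
The set is empty and remains empty for the remaining 1 symbol.

∅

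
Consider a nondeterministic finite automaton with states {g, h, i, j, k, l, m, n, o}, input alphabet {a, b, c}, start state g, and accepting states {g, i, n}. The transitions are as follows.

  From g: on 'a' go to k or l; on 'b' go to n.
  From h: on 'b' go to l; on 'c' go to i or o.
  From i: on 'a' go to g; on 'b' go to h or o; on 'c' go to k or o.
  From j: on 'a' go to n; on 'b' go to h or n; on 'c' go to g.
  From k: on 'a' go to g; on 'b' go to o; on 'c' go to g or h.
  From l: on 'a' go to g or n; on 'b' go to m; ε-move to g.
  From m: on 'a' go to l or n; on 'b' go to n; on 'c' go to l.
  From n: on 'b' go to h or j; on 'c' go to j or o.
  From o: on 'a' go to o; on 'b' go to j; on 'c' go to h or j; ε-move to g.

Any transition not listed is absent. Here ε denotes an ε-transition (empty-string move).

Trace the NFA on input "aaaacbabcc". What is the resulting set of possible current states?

Start in {g}.
Read 'a': g→{k, l}; union {k, l}; ε-closure = {g, k, l}.
Read 'a': g→{k, l}, k→{g}, l→{g, n}; now {g, k, l, n}.
Read 'a': g→{k, l}, k→{g}, l→{g, n}, n→∅; now {g, k, l, n}.
Read 'a': g→{k, l}, k→{g}, l→{g, n}, n→∅; now {g, k, l, n}.
Read 'c': g→∅, k→{g, h}, l→∅, n→{j, o}; now {g, h, j, o}.
Read 'b': g→{n}, h→{l}, j→{h, n}, o→{j}; union {h, j, l, n}; ε-closure = {g, h, j, l, n}.
Read 'a': g→{k, l}, h→∅, j→{n}, l→{g, n}, n→∅; now {g, k, l, n}.
Read 'b': g→{n}, k→{o}, l→{m}, n→{h, j}; union {h, j, m, n, o}; ε-closure = {g, h, j, m, n, o}.
Read 'c': g→∅, h→{i, o}, j→{g}, m→{l}, n→{j, o}, o→{h, j}; now {g, h, i, j, l, o}.
Read 'c': g→∅, h→{i, o}, i→{k, o}, j→{g}, l→∅, o→{h, j}; now {g, h, i, j, k, o}.

{g, h, i, j, k, o}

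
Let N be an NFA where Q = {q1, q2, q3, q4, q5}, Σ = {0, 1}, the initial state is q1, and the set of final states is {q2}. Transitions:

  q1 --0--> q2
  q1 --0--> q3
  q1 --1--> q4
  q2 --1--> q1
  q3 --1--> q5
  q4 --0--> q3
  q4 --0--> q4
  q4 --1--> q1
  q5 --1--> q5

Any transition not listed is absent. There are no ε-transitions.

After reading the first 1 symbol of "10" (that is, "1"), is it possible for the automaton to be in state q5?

No

Start in {q1}.
Read '1': q1→{q4}; now {q4}.
State q5 is not in {q4}.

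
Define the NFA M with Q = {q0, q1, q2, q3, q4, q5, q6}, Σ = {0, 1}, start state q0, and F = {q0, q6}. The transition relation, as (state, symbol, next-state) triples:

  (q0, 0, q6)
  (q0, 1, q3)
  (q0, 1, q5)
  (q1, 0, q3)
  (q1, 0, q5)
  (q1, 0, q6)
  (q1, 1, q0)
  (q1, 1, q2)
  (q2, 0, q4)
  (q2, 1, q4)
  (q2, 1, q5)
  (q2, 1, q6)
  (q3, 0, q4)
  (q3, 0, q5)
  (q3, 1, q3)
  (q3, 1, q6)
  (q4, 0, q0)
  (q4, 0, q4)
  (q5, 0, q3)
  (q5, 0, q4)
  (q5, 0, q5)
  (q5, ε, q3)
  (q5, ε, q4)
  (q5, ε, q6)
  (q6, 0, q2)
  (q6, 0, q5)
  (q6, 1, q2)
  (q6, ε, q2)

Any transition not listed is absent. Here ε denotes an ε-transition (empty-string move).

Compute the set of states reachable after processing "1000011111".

{q2, q3, q4, q5, q6}

Start in {q0}.
Read '1': q0→{q3, q5}; union {q3, q5}; ε-closure = {q2, q3, q4, q5, q6}.
Read '0': q2→{q4}, q3→{q4, q5}, q4→{q0, q4}, q5→{q3, q4, q5}, q6→{q2, q5}; union {q0, q2, q3, q4, q5}; ε-closure = {q0, q2, q3, q4, q5, q6}.
Read '0': q0→{q6}, q2→{q4}, q3→{q4, q5}, q4→{q0, q4}, q5→{q3, q4, q5}, q6→{q2, q5}; now {q0, q2, q3, q4, q5, q6}.
Read '0': q0→{q6}, q2→{q4}, q3→{q4, q5}, q4→{q0, q4}, q5→{q3, q4, q5}, q6→{q2, q5}; now {q0, q2, q3, q4, q5, q6}.
Read '0': q0→{q6}, q2→{q4}, q3→{q4, q5}, q4→{q0, q4}, q5→{q3, q4, q5}, q6→{q2, q5}; now {q0, q2, q3, q4, q5, q6}.
Read '1': q0→{q3, q5}, q2→{q4, q5, q6}, q3→{q3, q6}, q4→∅, q5→∅, q6→{q2}; now {q2, q3, q4, q5, q6}.
Read '1': q2→{q4, q5, q6}, q3→{q3, q6}, q4→∅, q5→∅, q6→{q2}; now {q2, q3, q4, q5, q6}.
Read '1': q2→{q4, q5, q6}, q3→{q3, q6}, q4→∅, q5→∅, q6→{q2}; now {q2, q3, q4, q5, q6}.
Read '1': q2→{q4, q5, q6}, q3→{q3, q6}, q4→∅, q5→∅, q6→{q2}; now {q2, q3, q4, q5, q6}.
Read '1': q2→{q4, q5, q6}, q3→{q3, q6}, q4→∅, q5→∅, q6→{q2}; now {q2, q3, q4, q5, q6}.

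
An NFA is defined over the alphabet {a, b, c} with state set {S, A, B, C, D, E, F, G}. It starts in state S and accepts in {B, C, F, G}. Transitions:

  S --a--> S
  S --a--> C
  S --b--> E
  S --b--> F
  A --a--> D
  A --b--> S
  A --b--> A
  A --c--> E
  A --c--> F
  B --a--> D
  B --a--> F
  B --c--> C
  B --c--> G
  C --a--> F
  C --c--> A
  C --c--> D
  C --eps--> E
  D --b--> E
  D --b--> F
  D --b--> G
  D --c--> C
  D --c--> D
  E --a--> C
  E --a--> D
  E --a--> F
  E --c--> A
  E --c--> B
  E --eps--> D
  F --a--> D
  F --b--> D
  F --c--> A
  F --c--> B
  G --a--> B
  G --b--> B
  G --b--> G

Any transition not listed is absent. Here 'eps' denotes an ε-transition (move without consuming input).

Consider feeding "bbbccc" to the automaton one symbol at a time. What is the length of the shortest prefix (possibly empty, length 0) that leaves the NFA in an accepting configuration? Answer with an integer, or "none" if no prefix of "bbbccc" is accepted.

1

Start in {S}.
Read 'b': {S} → {D, E, F}.
None of the earlier sets intersect F, but {D, E, F} does.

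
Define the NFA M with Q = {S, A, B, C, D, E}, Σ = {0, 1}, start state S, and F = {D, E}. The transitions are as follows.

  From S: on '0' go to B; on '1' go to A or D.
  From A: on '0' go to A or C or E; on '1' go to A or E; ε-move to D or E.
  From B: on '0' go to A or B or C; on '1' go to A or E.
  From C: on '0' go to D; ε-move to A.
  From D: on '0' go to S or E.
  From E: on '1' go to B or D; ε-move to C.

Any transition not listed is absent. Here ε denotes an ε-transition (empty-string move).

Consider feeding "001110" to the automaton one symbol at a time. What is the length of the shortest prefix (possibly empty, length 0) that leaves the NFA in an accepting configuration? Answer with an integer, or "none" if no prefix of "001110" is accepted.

2

Start in {S}.
Read '0': S→{B}; now {B}.
Read '0': B→{A, B, C}; union {A, B, C}; ε-closure = {A, B, C, D, E}.
None of the earlier sets intersect F, but {A, B, C, D, E} does.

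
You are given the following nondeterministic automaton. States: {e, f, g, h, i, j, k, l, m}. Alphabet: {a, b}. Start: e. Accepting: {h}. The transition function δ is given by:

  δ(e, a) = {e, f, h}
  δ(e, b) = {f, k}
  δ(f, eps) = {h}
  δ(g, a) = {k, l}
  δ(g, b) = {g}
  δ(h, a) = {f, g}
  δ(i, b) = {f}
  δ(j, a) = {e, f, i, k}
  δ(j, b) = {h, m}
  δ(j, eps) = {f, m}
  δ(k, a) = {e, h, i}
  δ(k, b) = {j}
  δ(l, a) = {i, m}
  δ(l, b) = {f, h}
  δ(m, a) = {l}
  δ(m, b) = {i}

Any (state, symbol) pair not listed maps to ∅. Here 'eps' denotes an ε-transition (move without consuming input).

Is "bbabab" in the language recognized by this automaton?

Yes

Start in {e}.
Read 'b': e→{f, k}; union {f, k}; ε-closure = {f, h, k}.
Read 'b': f→∅, h→∅, k→{j}; union {j}; ε-closure = {f, h, j, m}.
Read 'a': f→∅, h→{f, g}, j→{e, f, i, k}, m→{l}; union {e, f, g, i, k, l}; ε-closure = {e, f, g, h, i, k, l}.
Read 'b': e→{f, k}, f→∅, g→{g}, h→∅, i→{f}, k→{j}, l→{f, h}; union {f, g, h, j, k}; ε-closure = {f, g, h, j, k, m}.
Read 'a': f→∅, g→{k, l}, h→{f, g}, j→{e, f, i, k}, k→{e, h, i}, m→{l}; now {e, f, g, h, i, k, l}.
Read 'b': e→{f, k}, f→∅, g→{g}, h→∅, i→{f}, k→{j}, l→{f, h}; union {f, g, h, j, k}; ε-closure = {f, g, h, j, k, m}.
The final set {f, g, h, j, k, m} contains the accepting state h.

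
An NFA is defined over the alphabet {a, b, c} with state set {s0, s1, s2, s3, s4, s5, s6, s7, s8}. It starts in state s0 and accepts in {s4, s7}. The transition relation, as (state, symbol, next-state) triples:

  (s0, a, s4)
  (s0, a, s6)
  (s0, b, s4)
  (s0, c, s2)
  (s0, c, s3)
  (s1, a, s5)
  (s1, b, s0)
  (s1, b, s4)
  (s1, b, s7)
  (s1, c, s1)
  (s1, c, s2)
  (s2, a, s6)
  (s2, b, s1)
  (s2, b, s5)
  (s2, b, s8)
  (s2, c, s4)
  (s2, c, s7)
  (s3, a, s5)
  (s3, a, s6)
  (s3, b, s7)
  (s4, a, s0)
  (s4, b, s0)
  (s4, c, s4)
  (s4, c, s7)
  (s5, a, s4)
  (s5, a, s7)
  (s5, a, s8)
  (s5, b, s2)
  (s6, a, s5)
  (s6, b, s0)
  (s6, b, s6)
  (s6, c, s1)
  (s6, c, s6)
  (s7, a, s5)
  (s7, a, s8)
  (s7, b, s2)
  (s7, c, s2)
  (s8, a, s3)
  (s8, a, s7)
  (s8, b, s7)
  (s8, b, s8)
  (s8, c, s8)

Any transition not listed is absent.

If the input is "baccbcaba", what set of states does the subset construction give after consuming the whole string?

{s0, s3, s4, s5, s6, s7, s8}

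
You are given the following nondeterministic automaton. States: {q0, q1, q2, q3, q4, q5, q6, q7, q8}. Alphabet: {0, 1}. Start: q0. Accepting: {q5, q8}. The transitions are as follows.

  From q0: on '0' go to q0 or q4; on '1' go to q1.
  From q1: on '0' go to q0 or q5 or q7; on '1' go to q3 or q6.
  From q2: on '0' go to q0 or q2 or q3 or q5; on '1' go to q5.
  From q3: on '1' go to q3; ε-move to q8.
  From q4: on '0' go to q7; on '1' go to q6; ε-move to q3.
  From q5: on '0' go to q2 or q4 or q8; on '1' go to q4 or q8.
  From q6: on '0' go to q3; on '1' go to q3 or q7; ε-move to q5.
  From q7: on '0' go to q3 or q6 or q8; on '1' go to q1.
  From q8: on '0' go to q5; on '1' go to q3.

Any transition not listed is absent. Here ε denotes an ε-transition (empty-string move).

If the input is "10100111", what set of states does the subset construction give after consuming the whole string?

{q1, q3, q4, q5, q6, q7, q8}

Start in {q0}.
Read '1': {q0} → {q1}.
Read '0': {q1} → {q0, q5, q7}.
Read '1': {q0, q5, q7} → {q1, q3, q4, q8}.
Read '0': {q1, q3, q4, q8} → {q0, q5, q7}.
Read '0': {q0, q5, q7} → {q0, q2, q3, q4, q5, q6, q8}.
Read '1': {q0, q2, q3, q4, q5, q6, q8} → {q1, q3, q4, q5, q6, q7, q8}.
Read '1': {q1, q3, q4, q5, q6, q7, q8} → {q1, q3, q4, q5, q6, q7, q8}.
Read '1': {q1, q3, q4, q5, q6, q7, q8} → {q1, q3, q4, q5, q6, q7, q8}.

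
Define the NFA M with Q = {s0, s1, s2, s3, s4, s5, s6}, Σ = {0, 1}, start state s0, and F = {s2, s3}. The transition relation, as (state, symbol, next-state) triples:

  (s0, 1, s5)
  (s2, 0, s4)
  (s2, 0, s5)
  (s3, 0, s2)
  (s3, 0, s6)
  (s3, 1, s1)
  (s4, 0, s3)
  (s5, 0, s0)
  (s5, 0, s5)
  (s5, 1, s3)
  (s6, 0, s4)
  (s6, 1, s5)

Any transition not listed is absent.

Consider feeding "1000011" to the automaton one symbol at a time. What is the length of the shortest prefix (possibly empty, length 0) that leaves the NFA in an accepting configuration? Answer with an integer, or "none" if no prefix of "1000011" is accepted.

6

Start in {s0}.
Read '1': {s0} → {s5}.
Read '0': {s5} → {s0, s5}.
Read '0': {s0, s5} → {s0, s5}.
Read '0': {s0, s5} → {s0, s5}.
Read '0': {s0, s5} → {s0, s5}.
Read '1': {s0, s5} → {s3, s5}.
None of the earlier sets intersect F, but {s3, s5} does.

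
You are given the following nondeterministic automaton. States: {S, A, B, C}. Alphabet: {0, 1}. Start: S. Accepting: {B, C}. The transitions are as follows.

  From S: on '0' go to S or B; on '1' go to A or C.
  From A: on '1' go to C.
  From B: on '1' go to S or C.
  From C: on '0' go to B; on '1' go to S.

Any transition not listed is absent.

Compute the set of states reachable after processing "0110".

{S, B}

Start in {S}.
Read '0': S→{S, B}; now {S, B}.
Read '1': S→{A, C}, B→{S, C}; now {S, A, C}.
Read '1': S→{A, C}, A→{C}, C→{S}; now {S, A, C}.
Read '0': S→{S, B}, A→∅, C→{B}; now {S, B}.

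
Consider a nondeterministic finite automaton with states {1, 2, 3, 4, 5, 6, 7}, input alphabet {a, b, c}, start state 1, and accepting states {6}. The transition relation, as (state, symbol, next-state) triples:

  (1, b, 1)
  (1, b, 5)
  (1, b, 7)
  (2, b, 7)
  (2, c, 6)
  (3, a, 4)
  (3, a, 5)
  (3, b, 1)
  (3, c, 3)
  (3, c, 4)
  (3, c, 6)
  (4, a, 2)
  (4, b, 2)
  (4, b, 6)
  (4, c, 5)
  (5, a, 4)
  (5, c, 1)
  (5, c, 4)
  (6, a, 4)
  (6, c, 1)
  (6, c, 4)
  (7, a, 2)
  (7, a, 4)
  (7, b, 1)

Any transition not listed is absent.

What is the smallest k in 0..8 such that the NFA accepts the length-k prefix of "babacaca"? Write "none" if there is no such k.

3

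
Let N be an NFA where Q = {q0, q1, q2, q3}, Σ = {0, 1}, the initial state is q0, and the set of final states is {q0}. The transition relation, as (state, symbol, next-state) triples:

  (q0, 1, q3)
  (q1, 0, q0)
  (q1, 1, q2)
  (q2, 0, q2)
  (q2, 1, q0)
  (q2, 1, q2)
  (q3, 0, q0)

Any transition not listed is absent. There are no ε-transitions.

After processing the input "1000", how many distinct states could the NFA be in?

0

Start in {q0}.
Read '1': {q0} → {q3}.
Read '0': {q3} → {q0}.
Read '0': {q0} → ∅.
The set is empty and remains empty for the remaining 1 symbol.
That set has 0 states.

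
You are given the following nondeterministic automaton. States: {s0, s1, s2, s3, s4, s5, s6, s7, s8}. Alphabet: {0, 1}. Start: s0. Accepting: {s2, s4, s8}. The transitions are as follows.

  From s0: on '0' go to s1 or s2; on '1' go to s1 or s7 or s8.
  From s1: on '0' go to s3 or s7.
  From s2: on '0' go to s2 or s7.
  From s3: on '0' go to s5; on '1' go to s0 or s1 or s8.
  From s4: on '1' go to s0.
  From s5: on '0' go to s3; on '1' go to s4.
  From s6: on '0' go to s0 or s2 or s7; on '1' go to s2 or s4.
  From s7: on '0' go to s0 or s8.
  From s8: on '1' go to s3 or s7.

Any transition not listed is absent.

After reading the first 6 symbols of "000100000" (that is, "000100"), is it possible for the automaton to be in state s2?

Start in {s0}.
Read '0': {s0} → {s1, s2}.
Read '0': {s1, s2} → {s2, s3, s7}.
Read '0': {s2, s3, s7} → {s0, s2, s5, s7, s8}.
Read '1': {s0, s2, s5, s7, s8} → {s1, s3, s4, s7, s8}.
Read '0': {s1, s3, s4, s7, s8} → {s0, s3, s5, s7, s8}.
Read '0': {s0, s3, s5, s7, s8} → {s0, s1, s2, s3, s5, s8}.
State s2 is in {s0, s1, s2, s3, s5, s8}.

Yes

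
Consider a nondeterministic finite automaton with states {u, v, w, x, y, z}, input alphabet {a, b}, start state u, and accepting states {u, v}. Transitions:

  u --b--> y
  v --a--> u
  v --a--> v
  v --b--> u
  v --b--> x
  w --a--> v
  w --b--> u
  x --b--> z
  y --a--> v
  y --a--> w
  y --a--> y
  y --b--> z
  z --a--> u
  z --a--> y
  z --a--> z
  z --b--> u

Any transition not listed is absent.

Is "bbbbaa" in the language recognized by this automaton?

Yes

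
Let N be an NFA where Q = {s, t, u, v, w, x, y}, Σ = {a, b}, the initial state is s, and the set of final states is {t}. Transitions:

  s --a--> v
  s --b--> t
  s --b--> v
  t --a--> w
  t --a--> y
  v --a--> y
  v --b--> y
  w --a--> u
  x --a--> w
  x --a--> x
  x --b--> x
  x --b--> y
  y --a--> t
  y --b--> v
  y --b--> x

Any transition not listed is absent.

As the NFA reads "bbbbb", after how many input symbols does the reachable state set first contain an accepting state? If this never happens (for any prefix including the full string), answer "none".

1

Start in {s}.
Read 'b': {s} → {t, v}.
None of the earlier sets intersect F, but {t, v} does.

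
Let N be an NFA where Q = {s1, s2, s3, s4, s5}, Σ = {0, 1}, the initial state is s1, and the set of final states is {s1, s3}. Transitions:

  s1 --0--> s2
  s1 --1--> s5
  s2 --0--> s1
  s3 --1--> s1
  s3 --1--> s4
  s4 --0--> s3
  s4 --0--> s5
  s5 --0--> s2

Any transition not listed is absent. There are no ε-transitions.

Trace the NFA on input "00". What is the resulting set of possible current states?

Start in {s1}.
Read '0': s1→{s2}; now {s2}.
Read '0': s2→{s1}; now {s1}.

{s1}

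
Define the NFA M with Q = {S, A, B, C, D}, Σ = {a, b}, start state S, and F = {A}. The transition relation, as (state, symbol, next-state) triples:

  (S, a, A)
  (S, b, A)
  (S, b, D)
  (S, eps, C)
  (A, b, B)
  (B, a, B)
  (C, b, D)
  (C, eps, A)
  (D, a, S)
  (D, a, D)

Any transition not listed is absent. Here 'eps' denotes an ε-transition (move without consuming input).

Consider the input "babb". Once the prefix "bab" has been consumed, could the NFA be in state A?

Yes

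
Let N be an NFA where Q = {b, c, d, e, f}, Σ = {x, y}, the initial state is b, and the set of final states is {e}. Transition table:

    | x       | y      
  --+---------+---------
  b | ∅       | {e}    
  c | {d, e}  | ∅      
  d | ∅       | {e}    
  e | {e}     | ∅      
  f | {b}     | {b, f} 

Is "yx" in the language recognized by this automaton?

Yes

Start in {b}.
Read 'y': b→{e}; now {e}.
Read 'x': e→{e}; now {e}.
The final set {e} contains the accepting state e.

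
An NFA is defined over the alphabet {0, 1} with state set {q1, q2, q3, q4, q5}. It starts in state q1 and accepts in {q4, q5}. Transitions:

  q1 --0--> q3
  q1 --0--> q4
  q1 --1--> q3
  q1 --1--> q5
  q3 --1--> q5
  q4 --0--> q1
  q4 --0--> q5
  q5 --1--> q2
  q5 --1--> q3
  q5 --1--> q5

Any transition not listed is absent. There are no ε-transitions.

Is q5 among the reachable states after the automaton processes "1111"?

Start in {q1}.
Read '1': q1→{q3, q5}; now {q3, q5}.
Read '1': q3→{q5}, q5→{q2, q3, q5}; now {q2, q3, q5}.
Read '1': q2→∅, q3→{q5}, q5→{q2, q3, q5}; now {q2, q3, q5}.
Read '1': q2→∅, q3→{q5}, q5→{q2, q3, q5}; now {q2, q3, q5}.
State q5 is in {q2, q3, q5}.

Yes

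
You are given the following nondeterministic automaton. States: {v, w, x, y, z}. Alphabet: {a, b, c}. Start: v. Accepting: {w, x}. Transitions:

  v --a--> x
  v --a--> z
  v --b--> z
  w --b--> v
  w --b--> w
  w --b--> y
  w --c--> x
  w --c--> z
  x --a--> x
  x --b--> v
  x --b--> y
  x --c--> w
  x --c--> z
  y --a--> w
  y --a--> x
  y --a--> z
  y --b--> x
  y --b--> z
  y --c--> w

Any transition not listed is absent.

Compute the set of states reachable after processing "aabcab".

∅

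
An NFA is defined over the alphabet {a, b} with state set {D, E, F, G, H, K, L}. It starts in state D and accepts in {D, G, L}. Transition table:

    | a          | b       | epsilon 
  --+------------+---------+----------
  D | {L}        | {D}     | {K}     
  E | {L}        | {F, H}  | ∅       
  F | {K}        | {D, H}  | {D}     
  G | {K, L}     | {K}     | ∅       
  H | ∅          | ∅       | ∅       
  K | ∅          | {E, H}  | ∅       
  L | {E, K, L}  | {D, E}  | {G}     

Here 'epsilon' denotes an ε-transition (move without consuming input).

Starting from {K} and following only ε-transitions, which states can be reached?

{K}

Begin with {K}.
No ε-moves leave this set, so the closure equals the set itself.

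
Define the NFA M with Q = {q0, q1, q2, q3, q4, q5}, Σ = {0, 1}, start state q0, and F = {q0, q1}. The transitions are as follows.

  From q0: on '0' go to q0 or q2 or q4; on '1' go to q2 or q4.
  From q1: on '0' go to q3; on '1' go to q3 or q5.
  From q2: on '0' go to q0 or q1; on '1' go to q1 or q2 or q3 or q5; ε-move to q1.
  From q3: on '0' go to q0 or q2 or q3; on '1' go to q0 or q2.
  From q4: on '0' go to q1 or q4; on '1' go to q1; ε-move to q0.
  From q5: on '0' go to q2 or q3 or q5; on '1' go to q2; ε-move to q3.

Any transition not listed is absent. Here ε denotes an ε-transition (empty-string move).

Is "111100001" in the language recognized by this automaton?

Start in {q0}.
Read '1': {q0} → {q0, q1, q2, q4}.
Read '1': {q0, q1, q2, q4} → {q0, q1, q2, q3, q4, q5}.
Read '1': {q0, q1, q2, q3, q4, q5} → {q0, q1, q2, q3, q4, q5}.
Read '1': {q0, q1, q2, q3, q4, q5} → {q0, q1, q2, q3, q4, q5}.
Read '0': {q0, q1, q2, q3, q4, q5} → {q0, q1, q2, q3, q4, q5}.
Read '0': {q0, q1, q2, q3, q4, q5} → {q0, q1, q2, q3, q4, q5}.
Read '0': {q0, q1, q2, q3, q4, q5} → {q0, q1, q2, q3, q4, q5}.
Read '0': {q0, q1, q2, q3, q4, q5} → {q0, q1, q2, q3, q4, q5}.
Read '1': {q0, q1, q2, q3, q4, q5} → {q0, q1, q2, q3, q4, q5}.
The final set {q0, q1, q2, q3, q4, q5} contains the accepting states q0, q1.

Yes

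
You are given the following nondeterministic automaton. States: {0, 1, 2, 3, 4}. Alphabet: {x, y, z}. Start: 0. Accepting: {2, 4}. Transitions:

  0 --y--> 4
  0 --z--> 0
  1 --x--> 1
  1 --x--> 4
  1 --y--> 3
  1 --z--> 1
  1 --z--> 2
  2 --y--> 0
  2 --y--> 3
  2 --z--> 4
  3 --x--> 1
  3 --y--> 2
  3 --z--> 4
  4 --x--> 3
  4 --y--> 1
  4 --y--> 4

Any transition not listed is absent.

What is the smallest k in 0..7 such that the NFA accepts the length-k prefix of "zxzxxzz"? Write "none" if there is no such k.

none

Start in {0}.
Read 'z': 0→{0}; now {0}.
Read 'x': 0→∅; now ∅.
The set is empty and remains empty for the remaining 5 symbols.
No reachable set along the way intersects F.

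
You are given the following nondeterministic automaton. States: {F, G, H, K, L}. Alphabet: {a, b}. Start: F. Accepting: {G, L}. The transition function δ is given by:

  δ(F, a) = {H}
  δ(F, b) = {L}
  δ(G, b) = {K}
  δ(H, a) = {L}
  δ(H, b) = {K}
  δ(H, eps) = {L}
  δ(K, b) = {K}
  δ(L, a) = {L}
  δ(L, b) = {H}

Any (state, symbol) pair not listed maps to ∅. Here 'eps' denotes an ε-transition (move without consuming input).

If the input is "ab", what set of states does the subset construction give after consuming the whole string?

{H, K, L}

Start in {F}.
Read 'a': {F} → {H, L}.
Read 'b': {H, L} → {H, K, L}.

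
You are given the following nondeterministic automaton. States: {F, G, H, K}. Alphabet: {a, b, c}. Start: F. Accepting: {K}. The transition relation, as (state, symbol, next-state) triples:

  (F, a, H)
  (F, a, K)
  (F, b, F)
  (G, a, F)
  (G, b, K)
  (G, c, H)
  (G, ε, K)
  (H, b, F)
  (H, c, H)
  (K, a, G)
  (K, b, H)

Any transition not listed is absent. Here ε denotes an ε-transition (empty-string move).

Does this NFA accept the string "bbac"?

Start in {F}.
Read 'b': F→{F}; now {F}.
Read 'b': F→{F}; now {F}.
Read 'a': F→{H, K}; now {H, K}.
Read 'c': H→{H}, K→∅; now {H}.
The final set {H} contains no accepting state.

No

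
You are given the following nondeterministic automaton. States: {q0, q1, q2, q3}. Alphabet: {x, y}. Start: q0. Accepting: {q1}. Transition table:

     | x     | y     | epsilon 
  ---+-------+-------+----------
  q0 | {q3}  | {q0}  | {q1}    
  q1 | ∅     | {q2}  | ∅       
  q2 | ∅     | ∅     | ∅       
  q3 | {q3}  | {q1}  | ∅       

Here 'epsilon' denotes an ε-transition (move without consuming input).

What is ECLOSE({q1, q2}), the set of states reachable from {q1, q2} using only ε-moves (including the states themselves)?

{q1, q2}

Begin with {q1, q2}.
No ε-moves leave this set, so the closure equals the set itself.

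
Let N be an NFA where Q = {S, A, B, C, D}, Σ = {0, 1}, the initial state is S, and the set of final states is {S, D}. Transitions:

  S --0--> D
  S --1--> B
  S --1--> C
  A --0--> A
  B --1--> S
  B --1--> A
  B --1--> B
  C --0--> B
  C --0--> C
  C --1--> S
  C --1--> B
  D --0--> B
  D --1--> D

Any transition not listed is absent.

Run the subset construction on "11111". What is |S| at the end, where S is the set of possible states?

Start in {S}.
Read '1': {S} → {B, C}.
Read '1': {B, C} → {S, A, B}.
Read '1': {S, A, B} → {S, A, B, C}.
Read '1': {S, A, B, C} → {S, A, B, C}.
Read '1': {S, A, B, C} → {S, A, B, C}.
That set has 4 states.

4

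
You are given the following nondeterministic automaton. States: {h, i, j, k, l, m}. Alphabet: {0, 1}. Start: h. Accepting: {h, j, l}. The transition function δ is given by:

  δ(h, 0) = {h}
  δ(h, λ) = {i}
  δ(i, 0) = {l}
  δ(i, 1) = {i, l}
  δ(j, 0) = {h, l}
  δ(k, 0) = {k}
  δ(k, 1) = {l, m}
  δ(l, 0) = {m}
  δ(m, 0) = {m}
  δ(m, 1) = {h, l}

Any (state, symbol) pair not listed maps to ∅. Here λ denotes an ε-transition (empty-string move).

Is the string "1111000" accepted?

No

Start: ε-closure({h}) = {h, i}.
Read '1': {h, i} → {i, l}.
Read '1': {i, l} → {i, l}.
Read '1': {i, l} → {i, l}.
Read '1': {i, l} → {i, l}.
Read '0': {i, l} → {l, m}.
Read '0': {l, m} → {m}.
Read '0': {m} → {m}.
The final set {m} contains no accepting state.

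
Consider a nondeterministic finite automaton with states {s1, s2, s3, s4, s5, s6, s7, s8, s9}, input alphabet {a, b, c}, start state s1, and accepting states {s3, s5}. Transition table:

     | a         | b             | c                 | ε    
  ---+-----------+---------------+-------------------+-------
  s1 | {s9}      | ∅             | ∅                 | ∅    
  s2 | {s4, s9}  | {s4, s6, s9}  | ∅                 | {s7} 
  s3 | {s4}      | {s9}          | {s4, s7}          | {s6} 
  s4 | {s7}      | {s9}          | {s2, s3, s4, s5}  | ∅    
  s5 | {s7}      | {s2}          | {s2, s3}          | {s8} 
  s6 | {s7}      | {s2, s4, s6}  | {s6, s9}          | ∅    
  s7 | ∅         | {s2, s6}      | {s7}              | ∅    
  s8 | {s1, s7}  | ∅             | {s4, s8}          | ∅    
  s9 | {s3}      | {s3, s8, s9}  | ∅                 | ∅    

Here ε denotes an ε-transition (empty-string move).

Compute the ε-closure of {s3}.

Begin with {s3}.
ε-move s3 → s6; add s6.

{s3, s6}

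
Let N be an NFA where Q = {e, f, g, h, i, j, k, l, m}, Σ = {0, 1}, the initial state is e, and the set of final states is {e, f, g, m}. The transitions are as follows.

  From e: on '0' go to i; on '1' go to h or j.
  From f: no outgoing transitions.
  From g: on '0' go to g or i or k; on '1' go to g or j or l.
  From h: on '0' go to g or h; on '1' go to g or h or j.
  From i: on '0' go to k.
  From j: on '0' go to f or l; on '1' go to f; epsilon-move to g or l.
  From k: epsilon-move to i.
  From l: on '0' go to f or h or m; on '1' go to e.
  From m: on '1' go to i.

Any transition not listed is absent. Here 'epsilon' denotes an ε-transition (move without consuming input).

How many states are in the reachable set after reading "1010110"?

7

Start in {e}.
Read '1': e→{h, j}; union {h, j}; ε-closure = {g, h, j, l}.
Read '0': g→{g, i, k}, h→{g, h}, j→{f, l}, l→{f, h, m}; now {f, g, h, i, k, l, m}.
Read '1': f→∅, g→{g, j, l}, h→{g, h, j}, i→∅, k→∅, l→{e}, m→{i}; now {e, g, h, i, j, l}.
Read '0': e→{i}, g→{g, i, k}, h→{g, h}, i→{k}, j→{f, l}, l→{f, h, m}; now {f, g, h, i, k, l, m}.
Read '1': f→∅, g→{g, j, l}, h→{g, h, j}, i→∅, k→∅, l→{e}, m→{i}; now {e, g, h, i, j, l}.
Read '1': e→{h, j}, g→{g, j, l}, h→{g, h, j}, i→∅, j→{f}, l→{e}; now {e, f, g, h, j, l}.
Read '0': e→{i}, f→∅, g→{g, i, k}, h→{g, h}, j→{f, l}, l→{f, h, m}; now {f, g, h, i, k, l, m}.
That set has 7 states.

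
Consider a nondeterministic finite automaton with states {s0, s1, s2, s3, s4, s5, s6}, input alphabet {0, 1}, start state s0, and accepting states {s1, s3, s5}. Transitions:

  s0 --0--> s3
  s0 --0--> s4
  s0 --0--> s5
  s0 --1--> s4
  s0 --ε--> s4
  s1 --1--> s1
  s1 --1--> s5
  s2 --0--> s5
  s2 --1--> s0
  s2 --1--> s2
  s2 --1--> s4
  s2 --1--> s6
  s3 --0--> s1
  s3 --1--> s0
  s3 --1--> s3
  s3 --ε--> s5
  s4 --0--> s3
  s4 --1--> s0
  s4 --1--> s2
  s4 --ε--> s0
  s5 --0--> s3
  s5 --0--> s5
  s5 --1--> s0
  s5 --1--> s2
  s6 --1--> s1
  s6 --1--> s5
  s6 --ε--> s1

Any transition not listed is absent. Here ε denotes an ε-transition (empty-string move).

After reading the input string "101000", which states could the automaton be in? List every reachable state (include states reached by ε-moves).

{s0, s1, s3, s4, s5}

Start: ε-closure({s0}) = {s0, s4}.
Read '1': {s0, s4} → {s0, s2, s4}.
Read '0': {s0, s2, s4} → {s0, s3, s4, s5}.
Read '1': {s0, s3, s4, s5} → {s0, s2, s3, s4, s5}.
Read '0': {s0, s2, s3, s4, s5} → {s0, s1, s3, s4, s5}.
Read '0': {s0, s1, s3, s4, s5} → {s0, s1, s3, s4, s5}.
Read '0': {s0, s1, s3, s4, s5} → {s0, s1, s3, s4, s5}.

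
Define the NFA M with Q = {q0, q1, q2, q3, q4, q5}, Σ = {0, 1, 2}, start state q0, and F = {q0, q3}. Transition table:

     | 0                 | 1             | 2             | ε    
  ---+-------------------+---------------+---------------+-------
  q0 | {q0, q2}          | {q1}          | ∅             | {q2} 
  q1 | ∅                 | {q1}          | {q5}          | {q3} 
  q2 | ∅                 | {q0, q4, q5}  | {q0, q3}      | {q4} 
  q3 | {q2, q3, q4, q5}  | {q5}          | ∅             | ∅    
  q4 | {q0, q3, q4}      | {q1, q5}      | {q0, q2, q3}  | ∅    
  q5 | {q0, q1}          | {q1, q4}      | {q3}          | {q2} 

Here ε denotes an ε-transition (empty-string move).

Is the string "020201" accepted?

Start: ε-closure({q0}) = {q0, q2, q4}.
Read '0': {q0, q2, q4} → {q0, q2, q3, q4}.
Read '2': {q0, q2, q3, q4} → {q0, q2, q3, q4}.
Read '0': {q0, q2, q3, q4} → {q0, q2, q3, q4, q5}.
Read '2': {q0, q2, q3, q4, q5} → {q0, q2, q3, q4}.
Read '0': {q0, q2, q3, q4} → {q0, q2, q3, q4, q5}.
Read '1': {q0, q2, q3, q4, q5} → {q0, q1, q2, q3, q4, q5}.
The final set {q0, q1, q2, q3, q4, q5} contains the accepting states q0, q3.

Yes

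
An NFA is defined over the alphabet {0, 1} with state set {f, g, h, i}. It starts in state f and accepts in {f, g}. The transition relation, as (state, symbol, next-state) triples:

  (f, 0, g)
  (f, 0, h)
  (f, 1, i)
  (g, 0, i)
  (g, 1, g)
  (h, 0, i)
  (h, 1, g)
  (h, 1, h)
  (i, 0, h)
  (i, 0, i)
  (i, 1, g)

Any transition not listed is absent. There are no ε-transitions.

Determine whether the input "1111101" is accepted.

Yes

Start in {f}.
Read '1': {f} → {i}.
Read '1': {i} → {g}.
Read '1': {g} → {g}.
Read '1': {g} → {g}.
Read '1': {g} → {g}.
Read '0': {g} → {i}.
Read '1': {i} → {g}.
The final set {g} contains the accepting state g.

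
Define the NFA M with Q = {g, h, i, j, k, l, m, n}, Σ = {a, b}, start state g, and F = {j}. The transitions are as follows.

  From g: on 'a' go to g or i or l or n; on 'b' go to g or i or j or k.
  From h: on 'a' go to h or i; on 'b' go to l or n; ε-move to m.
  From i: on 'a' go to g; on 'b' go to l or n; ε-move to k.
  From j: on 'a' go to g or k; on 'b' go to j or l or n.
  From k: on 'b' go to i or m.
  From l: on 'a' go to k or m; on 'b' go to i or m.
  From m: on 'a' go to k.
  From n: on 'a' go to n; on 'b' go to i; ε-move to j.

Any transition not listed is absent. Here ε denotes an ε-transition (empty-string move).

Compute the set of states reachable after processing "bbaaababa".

{g, i, j, k, l, m, n}

Start in {g}.
Read 'b': {g} → {g, i, j, k}.
Read 'b': {g, i, j, k} → {g, i, j, k, l, m, n}.
Read 'a': {g, i, j, k, l, m, n} → {g, i, j, k, l, m, n}.
Read 'a': {g, i, j, k, l, m, n} → {g, i, j, k, l, m, n}.
Read 'a': {g, i, j, k, l, m, n} → {g, i, j, k, l, m, n}.
Read 'b': {g, i, j, k, l, m, n} → {g, i, j, k, l, m, n}.
Read 'a': {g, i, j, k, l, m, n} → {g, i, j, k, l, m, n}.
Read 'b': {g, i, j, k, l, m, n} → {g, i, j, k, l, m, n}.
Read 'a': {g, i, j, k, l, m, n} → {g, i, j, k, l, m, n}.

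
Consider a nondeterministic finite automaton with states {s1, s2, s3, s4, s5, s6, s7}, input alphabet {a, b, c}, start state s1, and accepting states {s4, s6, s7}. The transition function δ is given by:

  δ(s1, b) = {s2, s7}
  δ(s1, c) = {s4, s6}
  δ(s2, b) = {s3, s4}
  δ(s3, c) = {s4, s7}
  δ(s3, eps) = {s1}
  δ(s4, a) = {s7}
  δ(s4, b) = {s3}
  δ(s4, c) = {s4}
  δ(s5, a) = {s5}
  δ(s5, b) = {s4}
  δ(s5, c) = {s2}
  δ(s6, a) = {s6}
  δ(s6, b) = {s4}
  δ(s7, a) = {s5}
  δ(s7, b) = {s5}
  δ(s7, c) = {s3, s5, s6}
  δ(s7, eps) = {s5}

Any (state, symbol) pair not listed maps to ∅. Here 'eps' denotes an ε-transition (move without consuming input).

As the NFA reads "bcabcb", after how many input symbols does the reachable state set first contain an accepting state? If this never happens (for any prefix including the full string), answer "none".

1

Start in {s1}.
Read 'b': s1→{s2, s7}; union {s2, s7}; ε-closure = {s2, s5, s7}.
None of the earlier sets intersect F, but {s2, s5, s7} does.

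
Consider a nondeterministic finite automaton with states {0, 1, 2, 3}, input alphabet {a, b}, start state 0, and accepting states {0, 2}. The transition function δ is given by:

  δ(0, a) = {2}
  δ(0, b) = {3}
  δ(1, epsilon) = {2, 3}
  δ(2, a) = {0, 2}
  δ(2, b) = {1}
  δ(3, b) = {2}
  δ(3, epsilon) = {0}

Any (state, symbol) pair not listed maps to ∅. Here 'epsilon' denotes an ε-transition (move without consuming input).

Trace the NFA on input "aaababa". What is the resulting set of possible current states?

{0, 2}

Start in {0}.
Read 'a': 0→{2}; now {2}.
Read 'a': 2→{0, 2}; now {0, 2}.
Read 'a': 0→{2}, 2→{0, 2}; now {0, 2}.
Read 'b': 0→{3}, 2→{1}; union {1, 3}; ε-closure = {0, 1, 2, 3}.
Read 'a': 0→{2}, 1→∅, 2→{0, 2}, 3→∅; now {0, 2}.
Read 'b': 0→{3}, 2→{1}; union {1, 3}; ε-closure = {0, 1, 2, 3}.
Read 'a': 0→{2}, 1→∅, 2→{0, 2}, 3→∅; now {0, 2}.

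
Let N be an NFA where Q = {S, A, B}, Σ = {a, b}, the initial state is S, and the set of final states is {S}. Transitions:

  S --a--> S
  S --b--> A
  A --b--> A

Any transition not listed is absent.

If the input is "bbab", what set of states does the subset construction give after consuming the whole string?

∅

Start in {S}.
Read 'b': {S} → {A}.
Read 'b': {A} → {A}.
Read 'a': {A} → ∅.
The set is empty and remains empty for the remaining 1 symbol.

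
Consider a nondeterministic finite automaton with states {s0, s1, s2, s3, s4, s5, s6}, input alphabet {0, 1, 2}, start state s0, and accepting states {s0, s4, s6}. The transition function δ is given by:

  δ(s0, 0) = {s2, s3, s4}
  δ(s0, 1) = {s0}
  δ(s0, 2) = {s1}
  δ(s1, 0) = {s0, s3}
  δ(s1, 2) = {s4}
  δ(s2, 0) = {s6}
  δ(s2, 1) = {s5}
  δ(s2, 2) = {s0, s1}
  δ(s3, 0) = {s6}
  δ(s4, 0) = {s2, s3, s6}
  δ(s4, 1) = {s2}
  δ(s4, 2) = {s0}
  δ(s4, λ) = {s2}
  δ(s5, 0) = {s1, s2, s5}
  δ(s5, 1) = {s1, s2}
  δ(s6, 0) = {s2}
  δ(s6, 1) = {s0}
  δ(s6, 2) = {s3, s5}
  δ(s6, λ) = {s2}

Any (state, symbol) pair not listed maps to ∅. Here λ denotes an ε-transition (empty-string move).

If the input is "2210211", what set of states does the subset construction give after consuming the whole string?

{s0, s1, s2, s5}

Start in {s0}.
Read '2': {s0} → {s1}.
Read '2': {s1} → {s2, s4}.
Read '1': {s2, s4} → {s2, s5}.
Read '0': {s2, s5} → {s1, s2, s5, s6}.
Read '2': {s1, s2, s5, s6} → {s0, s1, s2, s3, s4, s5}.
Read '1': {s0, s1, s2, s3, s4, s5} → {s0, s1, s2, s5}.
Read '1': {s0, s1, s2, s5} → {s0, s1, s2, s5}.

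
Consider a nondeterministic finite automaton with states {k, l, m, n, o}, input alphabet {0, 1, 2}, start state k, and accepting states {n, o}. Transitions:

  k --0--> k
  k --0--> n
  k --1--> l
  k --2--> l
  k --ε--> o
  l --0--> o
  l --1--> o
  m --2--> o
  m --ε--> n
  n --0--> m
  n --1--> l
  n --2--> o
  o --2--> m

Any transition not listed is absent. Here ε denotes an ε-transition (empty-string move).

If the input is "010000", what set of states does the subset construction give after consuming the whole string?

∅

Start: ε-closure({k}) = {k, o}.
Read '0': k→{k, n}, o→∅; union {k, n}; ε-closure = {k, n, o}.
Read '1': k→{l}, n→{l}, o→∅; now {l}.
Read '0': l→{o}; now {o}.
Read '0': o→∅; now ∅.
The set is empty and remains empty for the remaining 2 symbols.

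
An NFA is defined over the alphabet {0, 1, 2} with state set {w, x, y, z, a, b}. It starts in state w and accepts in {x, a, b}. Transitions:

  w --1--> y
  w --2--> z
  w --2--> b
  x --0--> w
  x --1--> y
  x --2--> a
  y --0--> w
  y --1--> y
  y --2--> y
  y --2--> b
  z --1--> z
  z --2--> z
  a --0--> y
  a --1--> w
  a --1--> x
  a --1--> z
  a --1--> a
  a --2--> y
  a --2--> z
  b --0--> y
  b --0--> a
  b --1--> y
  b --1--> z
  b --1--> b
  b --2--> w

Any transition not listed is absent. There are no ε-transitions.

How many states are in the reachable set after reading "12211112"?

4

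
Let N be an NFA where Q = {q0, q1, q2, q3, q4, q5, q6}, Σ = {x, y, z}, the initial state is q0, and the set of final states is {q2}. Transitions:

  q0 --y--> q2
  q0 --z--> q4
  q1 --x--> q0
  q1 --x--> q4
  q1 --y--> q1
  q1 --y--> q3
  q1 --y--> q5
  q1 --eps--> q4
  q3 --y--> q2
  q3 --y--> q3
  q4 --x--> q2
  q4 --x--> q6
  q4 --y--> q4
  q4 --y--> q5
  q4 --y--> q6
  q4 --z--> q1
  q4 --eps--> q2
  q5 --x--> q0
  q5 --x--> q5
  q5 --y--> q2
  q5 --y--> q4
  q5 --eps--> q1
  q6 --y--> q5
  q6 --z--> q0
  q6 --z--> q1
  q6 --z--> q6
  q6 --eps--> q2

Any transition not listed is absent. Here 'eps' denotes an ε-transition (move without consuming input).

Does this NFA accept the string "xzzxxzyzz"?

No

Start in {q0}.
Read 'x': {q0} → ∅.
The set is empty and remains empty for the remaining 8 symbols.
The final set ∅ contains no accepting state.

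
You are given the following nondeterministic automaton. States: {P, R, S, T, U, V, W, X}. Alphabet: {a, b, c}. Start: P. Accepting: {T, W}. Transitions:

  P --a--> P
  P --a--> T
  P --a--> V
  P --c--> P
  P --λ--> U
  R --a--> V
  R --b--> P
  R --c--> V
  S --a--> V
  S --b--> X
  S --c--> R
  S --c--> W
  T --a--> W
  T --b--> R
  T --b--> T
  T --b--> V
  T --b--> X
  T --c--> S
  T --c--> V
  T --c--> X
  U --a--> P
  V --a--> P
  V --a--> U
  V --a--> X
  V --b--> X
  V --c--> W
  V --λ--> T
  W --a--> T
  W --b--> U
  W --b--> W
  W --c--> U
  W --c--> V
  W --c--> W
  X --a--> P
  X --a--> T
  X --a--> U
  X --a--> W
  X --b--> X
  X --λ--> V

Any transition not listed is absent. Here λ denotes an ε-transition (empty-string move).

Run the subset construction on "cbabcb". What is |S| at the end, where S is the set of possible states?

0

Start: ε-closure({P}) = {P, U}.
Read 'c': {P, U} → {P, U}.
Read 'b': {P, U} → ∅.
The set is empty and remains empty for the remaining 4 symbols.
That set has 0 states.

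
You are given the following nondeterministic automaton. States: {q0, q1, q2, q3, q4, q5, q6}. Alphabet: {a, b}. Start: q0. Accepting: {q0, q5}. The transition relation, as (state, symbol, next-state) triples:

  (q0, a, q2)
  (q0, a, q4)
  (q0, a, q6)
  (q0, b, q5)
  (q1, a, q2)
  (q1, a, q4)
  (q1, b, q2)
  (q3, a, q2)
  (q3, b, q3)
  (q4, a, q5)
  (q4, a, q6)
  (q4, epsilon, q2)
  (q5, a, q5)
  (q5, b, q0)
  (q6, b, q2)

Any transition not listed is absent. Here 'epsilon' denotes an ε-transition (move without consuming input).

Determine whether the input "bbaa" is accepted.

Start in {q0}.
Read 'b': q0→{q5}; now {q5}.
Read 'b': q5→{q0}; now {q0}.
Read 'a': q0→{q2, q4, q6}; now {q2, q4, q6}.
Read 'a': q2→∅, q4→{q5, q6}, q6→∅; now {q5, q6}.
The final set {q5, q6} contains the accepting state q5.

Yes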